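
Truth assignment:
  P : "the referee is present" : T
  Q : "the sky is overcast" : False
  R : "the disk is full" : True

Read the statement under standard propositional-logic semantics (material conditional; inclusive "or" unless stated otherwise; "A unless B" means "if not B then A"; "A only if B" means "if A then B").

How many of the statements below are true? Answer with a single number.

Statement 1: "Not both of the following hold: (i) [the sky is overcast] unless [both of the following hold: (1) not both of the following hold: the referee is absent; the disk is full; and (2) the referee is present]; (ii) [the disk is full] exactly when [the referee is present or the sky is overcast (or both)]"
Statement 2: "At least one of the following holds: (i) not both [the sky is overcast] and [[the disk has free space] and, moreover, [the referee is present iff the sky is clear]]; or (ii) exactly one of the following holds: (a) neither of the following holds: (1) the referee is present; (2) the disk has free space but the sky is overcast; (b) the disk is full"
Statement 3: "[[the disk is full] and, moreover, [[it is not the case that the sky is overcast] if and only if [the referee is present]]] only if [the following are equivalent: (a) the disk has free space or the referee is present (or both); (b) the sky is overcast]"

1

Statement 1: This is (Q | ((~P nand R) & P)) nand (R <-> (P | Q)).

~P = ~T = F
~P nand R = F nand T = T
(~P nand R) & P = T & T = T
Q | ((~P nand R) & P) = F | T = T
P | Q = T | F = T
R <-> (P | Q) = T <-> T = T
(Q | ((~P nand R) & P)) nand (R <-> (P | Q)) = T nand T = F
Hence Statement 1 is false.

Statement 2: Formalization: (Q nand (~R & (P <-> ~Q))) | ((P nor (~R & Q)) xor R)

~R = ~T = F
~Q = ~F = T
P <-> ~Q = T <-> T = T
~R & (P <-> ~Q) = F & T = F
Q nand (~R & (P <-> ~Q)) = F nand F = T
~R = ~T = F
~R & Q = F & F = F
P nor (~R & Q) = T nor F = F
(P nor (~R & Q)) xor R = F xor T = T
(Q nand (~R & (P <-> ~Q))) | ((P nor (~R & Q)) xor R) = T | T = T
Hence Statement 2 is true.

Statement 3: Formalization: (R & (~Q <-> P)) -> ((~R | P) <-> Q)

~Q = ~F = T
~Q <-> P = T <-> T = T
R & (~Q <-> P) = T & T = T
~R = ~T = F
~R | P = F | T = T
(~R | P) <-> Q = T <-> F = F
(R & (~Q <-> P)) -> ((~R | P) <-> Q) = T -> F = F
Hence Statement 3 is false.

True statements: 1 (Statement 2).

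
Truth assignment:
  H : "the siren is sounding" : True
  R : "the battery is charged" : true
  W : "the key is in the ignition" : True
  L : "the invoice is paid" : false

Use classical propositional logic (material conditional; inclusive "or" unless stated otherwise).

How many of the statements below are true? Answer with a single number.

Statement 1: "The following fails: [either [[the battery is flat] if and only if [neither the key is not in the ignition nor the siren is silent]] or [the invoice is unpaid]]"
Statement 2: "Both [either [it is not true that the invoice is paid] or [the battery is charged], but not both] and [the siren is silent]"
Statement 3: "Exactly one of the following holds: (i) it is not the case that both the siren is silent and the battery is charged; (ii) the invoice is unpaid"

0

Statement 1: Formalization: ~((~R <-> (~W nor ~H)) | ~L)

~R = ~T = F
~W = ~T = F
~H = ~T = F
~W nor ~H = F nor F = T
~R <-> (~W nor ~H) = F <-> T = F
~L = ~F = T
(~R <-> (~W nor ~H)) | ~L = F | T = T
~((~R <-> (~W nor ~H)) | ~L) = ~T = F
Thus Statement 1 is false.

Statement 2: Formalization: (~L xor R) & ~H

~L = ~F = T
~L xor R = T xor T = F
~H = ~T = F
(~L xor R) & ~H = F & F = F
So Statement 2 is false.

Statement 3: Parsed as (~H nand R) xor ~L

~H = ~T = F
~H nand R = F nand T = T
~L = ~F = T
(~H nand R) xor ~L = T xor T = F
So Statement 3 is false.

True statements: 0 (none).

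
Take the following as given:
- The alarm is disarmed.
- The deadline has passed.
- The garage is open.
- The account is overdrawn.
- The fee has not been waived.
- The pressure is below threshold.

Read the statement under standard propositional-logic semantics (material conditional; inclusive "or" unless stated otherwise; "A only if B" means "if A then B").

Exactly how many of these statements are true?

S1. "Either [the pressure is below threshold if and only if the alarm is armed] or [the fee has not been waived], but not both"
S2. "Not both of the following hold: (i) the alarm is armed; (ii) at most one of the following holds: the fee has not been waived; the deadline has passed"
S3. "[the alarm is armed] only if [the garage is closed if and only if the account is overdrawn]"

Let V = "the pressure is above threshold" (F), P = "the alarm is armed" (F), U = "the fee has been waived" (F), Q = "the deadline has passed" (T), R = "the garage is closed" (F), S = "the account is overdrawn" (T).

S1: Parsed as (¬V ↔ P) ⊕ ¬U

¬V = ¬F = T
¬V ↔ P = T ↔ F = F
¬U = ¬F = T
(¬V ↔ P) ⊕ ¬U = F ⊕ T = T
Hence S1 is true.

S2: Formalization: P ↑ (¬U ↑ Q)

¬U = ¬F = T
¬U ↑ Q = T ↑ T = F
P ↑ (¬U ↑ Q) = F ↑ F = T
Hence S2 is true.

S3: Formalization: P → (R ↔ S)

R ↔ S = F ↔ T = F
P → (R ↔ S) = F → F = T
Hence S3 is true.

3 of the 3 statements are true (S1, S2, S3).

3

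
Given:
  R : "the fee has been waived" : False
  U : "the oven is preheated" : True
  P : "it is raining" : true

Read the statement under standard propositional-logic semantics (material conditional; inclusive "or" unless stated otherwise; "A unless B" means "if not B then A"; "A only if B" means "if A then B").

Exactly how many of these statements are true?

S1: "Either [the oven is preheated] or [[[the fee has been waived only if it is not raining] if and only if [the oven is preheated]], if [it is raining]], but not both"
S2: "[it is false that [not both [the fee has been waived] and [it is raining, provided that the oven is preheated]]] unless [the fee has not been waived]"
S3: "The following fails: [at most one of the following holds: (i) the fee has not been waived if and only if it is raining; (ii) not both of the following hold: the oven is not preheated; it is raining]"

2

S1: Formalization: U xor (P -> ((R -> ~P) <-> U))

~P = ~T = F
R -> ~P = F -> F = T
(R -> ~P) <-> U = T <-> T = T
P -> ((R -> ~P) <-> U) = T -> T = T
U xor (P -> ((R -> ~P) <-> U)) = T xor T = F
Hence S1 is false.

S2: In symbols: ~(R nand (U -> P)) | ~R

U -> P = T -> T = T
R nand (U -> P) = F nand T = T
~(R nand (U -> P)) = ~T = F
~R = ~F = T
~(R nand (U -> P)) | ~R = F | T = T
Thus S2 is true.

S3: This is ~((~R <-> P) nand (~U nand P)).

~R = ~F = T
~R <-> P = T <-> T = T
~U = ~T = F
~U nand P = F nand T = T
(~R <-> P) nand (~U nand P) = T nand T = F
~((~R <-> P) nand (~U nand P)) = ~F = T
So S3 is true.

2 of the 3 statements are true (S2, S3).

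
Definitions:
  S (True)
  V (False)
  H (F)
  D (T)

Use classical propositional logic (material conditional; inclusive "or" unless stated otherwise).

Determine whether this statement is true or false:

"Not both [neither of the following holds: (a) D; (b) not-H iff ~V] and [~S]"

True.

Values: D=T, H=F, V=F, S=T.
In symbols: (D ↓ (¬H ↔ ¬V)) ↑ ¬S

¬H = ¬F = T
¬V = ¬F = T
¬H ↔ ¬V = T ↔ T = T
D ↓ (¬H ↔ ¬V) = T ↓ T = F
¬S = ¬T = F
(D ↓ (¬H ↔ ¬V)) ↑ ¬S = F ↑ F = T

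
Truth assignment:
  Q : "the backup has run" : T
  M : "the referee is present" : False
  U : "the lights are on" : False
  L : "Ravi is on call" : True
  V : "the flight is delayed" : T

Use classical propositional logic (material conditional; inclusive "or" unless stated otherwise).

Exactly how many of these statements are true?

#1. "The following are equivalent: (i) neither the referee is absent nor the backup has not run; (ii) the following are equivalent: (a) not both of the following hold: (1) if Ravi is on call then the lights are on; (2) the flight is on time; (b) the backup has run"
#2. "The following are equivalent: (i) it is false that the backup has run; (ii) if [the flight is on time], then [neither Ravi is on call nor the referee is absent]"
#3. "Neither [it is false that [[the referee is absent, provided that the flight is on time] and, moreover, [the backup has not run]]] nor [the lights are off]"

#1: In symbols: (not M nor not Q) iff (((L -> U) nand not V) iff Q)

not M = not False = True
not Q = not True = False
not M nor not Q = True nor False = False
L -> U = True -> False = False
not V = not True = False
(L -> U) nand not V = False nand False = True
((L -> U) nand not V) iff Q = True iff True = True
(not M nor not Q) iff (((L -> U) nand not V) iff Q) = False iff True = False
So #1 is false.

#2: Parsed as not Q iff (not V -> (L nor not M))

not Q = not True = False
not V = not True = False
not M = not False = True
L nor not M = True nor True = False
not V -> (L nor not M) = False -> False = True
not Q iff (not V -> (L nor not M)) = False iff True = False
Thus #2 is false.

#3: Parsed as not ((not V -> not M) and not Q) nor not U

not V = not True = False
not M = not False = True
not V -> not M = False -> True = True
not Q = not True = False
(not V -> not M) and not Q = True and False = False
not ((not V -> not M) and not Q) = not False = True
not U = not False = True
not ((not V -> not M) and not Q) nor not U = True nor True = False
So #3 is false.

0 of the 3 statements are true (none).

0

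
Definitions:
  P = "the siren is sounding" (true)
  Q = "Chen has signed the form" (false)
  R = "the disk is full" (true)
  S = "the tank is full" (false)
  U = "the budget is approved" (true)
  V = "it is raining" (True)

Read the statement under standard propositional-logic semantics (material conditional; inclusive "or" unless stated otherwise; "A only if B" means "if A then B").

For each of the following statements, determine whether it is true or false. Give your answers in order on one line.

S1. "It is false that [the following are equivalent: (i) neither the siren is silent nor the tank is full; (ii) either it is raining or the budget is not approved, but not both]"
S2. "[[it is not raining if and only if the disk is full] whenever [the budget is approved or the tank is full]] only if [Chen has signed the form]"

S1 false, S2 true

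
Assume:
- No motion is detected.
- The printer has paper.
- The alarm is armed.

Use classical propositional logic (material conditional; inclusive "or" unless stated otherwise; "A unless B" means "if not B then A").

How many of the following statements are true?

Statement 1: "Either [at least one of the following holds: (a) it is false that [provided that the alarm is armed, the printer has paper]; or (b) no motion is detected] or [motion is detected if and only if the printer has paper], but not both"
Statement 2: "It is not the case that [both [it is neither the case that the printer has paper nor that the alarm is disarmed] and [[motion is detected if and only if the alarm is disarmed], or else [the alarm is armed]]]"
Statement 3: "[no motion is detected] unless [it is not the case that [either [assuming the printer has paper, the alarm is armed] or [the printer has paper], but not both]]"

Let R = "the alarm is armed" (T), Q = "the printer has paper" (T), P = "motion is detected" (F).

Statement 1: Parsed as (¬(R → Q) ∨ ¬P) ⊕ (P ↔ Q)

R → Q = T → T = T
¬(R → Q) = ¬T = F
¬P = ¬F = T
¬(R → Q) ∨ ¬P = F ∨ T = T
P ↔ Q = F ↔ T = F
(¬(R → Q) ∨ ¬P) ⊕ (P ↔ Q) = T ⊕ F = T
So Statement 1 is true.

Statement 2: Parsed as ¬((Q ↓ ¬R) ∧ ((P ↔ ¬R) ∨ R))

¬R = ¬T = F
Q ↓ ¬R = T ↓ F = F
¬R = ¬T = F
P ↔ ¬R = F ↔ F = T
(P ↔ ¬R) ∨ R = T ∨ T = T
(Q ↓ ¬R) ∧ ((P ↔ ¬R) ∨ R) = F ∧ T = F
¬((Q ↓ ¬R) ∧ ((P ↔ ¬R) ∨ R)) = ¬F = T
Hence Statement 2 is true.

Statement 3: Parsed as ¬P ∨ ¬((Q → R) ⊕ Q)

¬P = ¬F = T
Q → R = T → T = T
(Q → R) ⊕ Q = T ⊕ T = F
¬((Q → R) ⊕ Q) = ¬F = T
¬P ∨ ¬((Q → R) ⊕ Q) = T ∨ T = T
Hence Statement 3 is true.

3 of the 3 statements are true.

3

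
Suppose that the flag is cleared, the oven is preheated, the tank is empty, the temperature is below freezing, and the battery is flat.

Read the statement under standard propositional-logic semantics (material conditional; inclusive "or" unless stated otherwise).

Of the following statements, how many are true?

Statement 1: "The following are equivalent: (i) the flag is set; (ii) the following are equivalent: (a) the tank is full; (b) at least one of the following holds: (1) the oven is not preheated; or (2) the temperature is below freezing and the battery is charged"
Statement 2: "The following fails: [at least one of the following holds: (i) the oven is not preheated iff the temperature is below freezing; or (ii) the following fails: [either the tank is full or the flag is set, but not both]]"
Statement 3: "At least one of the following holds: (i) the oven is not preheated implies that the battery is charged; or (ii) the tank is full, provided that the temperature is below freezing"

1

Let P = "the flag is set" (F), R = "the tank is full" (F), Q = "the oven is preheated" (T), S = "the temperature is below freezing" (T), U = "the battery is charged" (F).

Statement 1: Formalization: P <-> (R <-> (~Q | (S & U)))

~Q = ~T = F
S & U = T & F = F
~Q | (S & U) = F | F = F
R <-> (~Q | (S & U)) = F <-> F = T
P <-> (R <-> (~Q | (S & U))) = F <-> T = F
Hence Statement 1 is false.

Statement 2: Parsed as ~((~Q <-> S) | ~(R xor P))

~Q = ~T = F
~Q <-> S = F <-> T = F
R xor P = F xor F = F
~(R xor P) = ~F = T
(~Q <-> S) | ~(R xor P) = F | T = T
~((~Q <-> S) | ~(R xor P)) = ~T = F
Thus Statement 2 is false.

Statement 3: Parsed as (~Q -> U) | (S -> R)

~Q = ~T = F
~Q -> U = F -> F = T
S -> R = T -> F = F
(~Q -> U) | (S -> R) = T | F = T
So Statement 3 is true.

1 of the 3 statements is true.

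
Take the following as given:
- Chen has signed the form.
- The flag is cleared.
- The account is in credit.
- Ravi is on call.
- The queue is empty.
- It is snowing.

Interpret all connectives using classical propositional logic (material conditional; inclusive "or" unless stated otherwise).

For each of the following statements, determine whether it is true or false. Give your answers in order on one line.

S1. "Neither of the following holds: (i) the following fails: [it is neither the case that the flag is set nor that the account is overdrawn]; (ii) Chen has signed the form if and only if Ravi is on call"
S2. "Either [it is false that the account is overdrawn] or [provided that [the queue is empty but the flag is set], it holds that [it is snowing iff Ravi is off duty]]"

Let U = "the flag is set" (False), D = "the account is overdrawn" (False), H = "Chen has signed the form" (True), W = "Ravi is on call" (True), P = "the queue is empty" (True), L = "it is snowing" (True).

S1: Formalization: not (U nor D) nor (H iff W)

U nor D = False nor False = True
not (U nor D) = not True = False
H iff W = True iff True = True
not (U nor D) nor (H iff W) = False nor True = False
Hence S1 is false.

S2: In symbols: not D or ((P and U) -> (L iff not W))

not D = not False = True
P and U = True and False = False
not W = not True = False
L iff not W = True iff False = False
(P and U) -> (L iff not W) = False -> False = True
not D or ((P and U) -> (L iff not W)) = True or True = True
Hence S2 is true.

S1 False; S2 True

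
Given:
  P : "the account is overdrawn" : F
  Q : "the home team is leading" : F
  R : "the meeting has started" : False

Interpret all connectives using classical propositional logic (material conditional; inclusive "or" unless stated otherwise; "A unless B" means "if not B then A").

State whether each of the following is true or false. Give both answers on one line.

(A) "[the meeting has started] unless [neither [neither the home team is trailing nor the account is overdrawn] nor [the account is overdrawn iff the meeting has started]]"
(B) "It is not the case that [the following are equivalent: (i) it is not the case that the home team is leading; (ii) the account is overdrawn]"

(A): Formalization: R | ((~Q nor P) nor (P <-> R))

~Q = ~F = T
~Q nor P = T nor F = F
P <-> R = F <-> F = T
(~Q nor P) nor (P <-> R) = F nor T = F
R | ((~Q nor P) nor (P <-> R)) = F | F = F
Thus (A) is false.

(B): In symbols: ~(~Q <-> P)

~Q = ~F = T
~Q <-> P = T <-> F = F
~(~Q <-> P) = ~F = T
Thus (B) is true.

(A) F, (B) T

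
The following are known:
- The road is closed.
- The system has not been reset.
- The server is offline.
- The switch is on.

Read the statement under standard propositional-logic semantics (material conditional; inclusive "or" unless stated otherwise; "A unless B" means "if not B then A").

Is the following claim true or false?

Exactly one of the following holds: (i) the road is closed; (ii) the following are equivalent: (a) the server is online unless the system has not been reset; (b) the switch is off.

True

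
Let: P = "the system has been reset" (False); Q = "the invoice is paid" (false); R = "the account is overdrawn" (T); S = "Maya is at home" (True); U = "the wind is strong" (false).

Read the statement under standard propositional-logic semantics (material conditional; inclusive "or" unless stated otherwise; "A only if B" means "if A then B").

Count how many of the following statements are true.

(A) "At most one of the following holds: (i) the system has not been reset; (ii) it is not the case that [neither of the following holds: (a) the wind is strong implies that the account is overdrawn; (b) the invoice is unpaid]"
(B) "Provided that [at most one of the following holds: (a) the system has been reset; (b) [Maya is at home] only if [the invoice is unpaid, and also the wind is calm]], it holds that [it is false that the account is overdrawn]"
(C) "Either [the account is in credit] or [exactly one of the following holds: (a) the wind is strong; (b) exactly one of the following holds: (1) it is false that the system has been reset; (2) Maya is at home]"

0

(A): This is ~P nand ~((U -> R) nor ~Q).

~P = ~F = T
U -> R = F -> T = T
~Q = ~F = T
(U -> R) nor ~Q = T nor T = F
~((U -> R) nor ~Q) = ~F = T
~P nand ~((U -> R) nor ~Q) = T nand T = F
Hence (A) is false.

(B): Parsed as (P nand (S -> (~Q & ~U))) -> ~R

~Q = ~F = T
~U = ~F = T
~Q & ~U = T & T = T
S -> (~Q & ~U) = T -> T = T
P nand (S -> (~Q & ~U)) = F nand T = T
~R = ~T = F
(P nand (S -> (~Q & ~U))) -> ~R = T -> F = F
Thus (B) is false.

(C): This is ~R | (U xor (~P xor S)).

~R = ~T = F
~P = ~F = T
~P xor S = T xor T = F
U xor (~P xor S) = F xor F = F
~R | (U xor (~P xor S)) = F | F = F
Hence (C) is false.

True statements: 0 (none).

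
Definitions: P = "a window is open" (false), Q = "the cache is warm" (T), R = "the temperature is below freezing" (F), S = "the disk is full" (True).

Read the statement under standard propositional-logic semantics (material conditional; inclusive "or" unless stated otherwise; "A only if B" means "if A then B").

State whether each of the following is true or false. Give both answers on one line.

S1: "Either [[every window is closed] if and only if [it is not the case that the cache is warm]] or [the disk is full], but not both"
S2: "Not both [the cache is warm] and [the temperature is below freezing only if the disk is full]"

S1 true; S2 false

S1: In symbols: (¬P ↔ ¬Q) ⊕ S

¬P = ¬F = T
¬Q = ¬T = F
¬P ↔ ¬Q = T ↔ F = F
(¬P ↔ ¬Q) ⊕ S = F ⊕ T = T
Hence S1 is true.

S2: Parsed as Q ↑ (R → S)

R → S = F → T = T
Q ↑ (R → S) = T ↑ T = F
So S2 is false.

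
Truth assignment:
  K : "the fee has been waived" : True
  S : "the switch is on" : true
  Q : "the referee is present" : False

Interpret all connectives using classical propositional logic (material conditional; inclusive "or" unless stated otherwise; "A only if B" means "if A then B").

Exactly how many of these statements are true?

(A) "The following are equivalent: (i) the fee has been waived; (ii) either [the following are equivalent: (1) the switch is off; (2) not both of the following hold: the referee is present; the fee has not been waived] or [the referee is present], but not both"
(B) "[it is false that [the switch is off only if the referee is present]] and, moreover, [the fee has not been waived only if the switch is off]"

(A): This is K iff ((not S iff (Q nand not K)) xor Q).

not S = not True = False
not K = not True = False
Q nand not K = False nand False = True
not S iff (Q nand not K) = False iff True = False
(not S iff (Q nand not K)) xor Q = False xor False = False
K iff ((not S iff (Q nand not K)) xor Q) = True iff False = False
Thus (A) is false.

(B): This is not (not S -> Q) and (not K -> not S).

not S = not True = False
not S -> Q = False -> False = True
not (not S -> Q) = not True = False
not K = not True = False
not S = not True = False
not K -> not S = False -> False = True
not (not S -> Q) and (not K -> not S) = False and True = False
So (B) is false.

Count: 0.

0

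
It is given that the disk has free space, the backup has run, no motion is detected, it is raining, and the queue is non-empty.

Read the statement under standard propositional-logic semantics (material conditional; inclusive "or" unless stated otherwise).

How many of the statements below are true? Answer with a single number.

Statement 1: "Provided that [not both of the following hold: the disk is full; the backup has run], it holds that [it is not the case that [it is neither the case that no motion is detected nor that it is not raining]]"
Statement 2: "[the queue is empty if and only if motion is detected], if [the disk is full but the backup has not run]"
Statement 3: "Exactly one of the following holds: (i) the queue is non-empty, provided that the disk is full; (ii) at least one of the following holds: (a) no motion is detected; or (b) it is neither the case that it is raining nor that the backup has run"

Let H = "the disk is full" (F), N = "the backup has run" (T), R = "motion is detected" (F), G = "it is raining" (T), Q = "the queue is empty" (F).

Statement 1: In symbols: (H nand N) -> ~(~R nor ~G)

H nand N = F nand T = T
~R = ~F = T
~G = ~T = F
~R nor ~G = T nor F = F
~(~R nor ~G) = ~F = T
(H nand N) -> ~(~R nor ~G) = T -> T = T
Thus Statement 1 is true.

Statement 2: In symbols: (H & ~N) -> (Q <-> R)

~N = ~T = F
H & ~N = F & F = F
Q <-> R = F <-> F = T
(H & ~N) -> (Q <-> R) = F -> T = T
Hence Statement 2 is true.

Statement 3: In symbols: (H -> ~Q) xor (~R | (G nor N))

~Q = ~F = T
H -> ~Q = F -> T = T
~R = ~F = T
G nor N = T nor T = F
~R | (G nor N) = T | F = T
(H -> ~Q) xor (~R | (G nor N)) = T xor T = F
Thus Statement 3 is false.

True statements: 2.

2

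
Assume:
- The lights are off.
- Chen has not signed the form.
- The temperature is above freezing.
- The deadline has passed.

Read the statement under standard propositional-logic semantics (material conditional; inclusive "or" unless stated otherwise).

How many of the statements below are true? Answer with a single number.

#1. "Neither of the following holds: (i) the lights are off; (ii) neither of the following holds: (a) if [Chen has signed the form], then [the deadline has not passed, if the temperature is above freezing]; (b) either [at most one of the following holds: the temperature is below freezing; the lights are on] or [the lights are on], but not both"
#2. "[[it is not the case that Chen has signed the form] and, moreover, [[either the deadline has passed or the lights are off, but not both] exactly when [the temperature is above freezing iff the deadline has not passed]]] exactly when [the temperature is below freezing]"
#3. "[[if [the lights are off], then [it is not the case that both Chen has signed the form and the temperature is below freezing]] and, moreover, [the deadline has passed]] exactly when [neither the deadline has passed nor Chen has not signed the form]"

Let P = "the lights are on" (F), Q = "Chen has signed the form" (F), R = "the temperature is below freezing" (F), S = "the deadline has passed" (T).

#1: Formalization: ¬P ↓ ((Q → (¬R → ¬S)) ↓ ((R ↑ P) ⊕ P))

¬P = ¬F = T
¬R = ¬F = T
¬S = ¬T = F
¬R → ¬S = T → F = F
Q → (¬R → ¬S) = F → F = T
R ↑ P = F ↑ F = T
(R ↑ P) ⊕ P = T ⊕ F = T
(Q → (¬R → ¬S)) ↓ ((R ↑ P) ⊕ P) = T ↓ T = F
¬P ↓ ((Q → (¬R → ¬S)) ↓ ((R ↑ P) ⊕ P)) = T ↓ F = F
So #1 is false.

#2: Formalization: (¬Q ∧ ((S ⊕ ¬P) ↔ (¬R ↔ ¬S))) ↔ R

¬Q = ¬F = T
¬P = ¬F = T
S ⊕ ¬P = T ⊕ T = F
¬R = ¬F = T
¬S = ¬T = F
¬R ↔ ¬S = T ↔ F = F
(S ⊕ ¬P) ↔ (¬R ↔ ¬S) = F ↔ F = T
¬Q ∧ ((S ⊕ ¬P) ↔ (¬R ↔ ¬S)) = T ∧ T = T
(¬Q ∧ ((S ⊕ ¬P) ↔ (¬R ↔ ¬S))) ↔ R = T ↔ F = F
So #2 is false.

#3: In symbols: ((¬P → (Q ↑ R)) ∧ S) ↔ (S ↓ ¬Q)

¬P = ¬F = T
Q ↑ R = F ↑ F = T
¬P → (Q ↑ R) = T → T = T
(¬P → (Q ↑ R)) ∧ S = T ∧ T = T
¬Q = ¬F = T
S ↓ ¬Q = T ↓ T = F
((¬P → (Q ↑ R)) ∧ S) ↔ (S ↓ ¬Q) = T ↔ F = F
Hence #3 is false.

0 of the 3 statements are true (none).

0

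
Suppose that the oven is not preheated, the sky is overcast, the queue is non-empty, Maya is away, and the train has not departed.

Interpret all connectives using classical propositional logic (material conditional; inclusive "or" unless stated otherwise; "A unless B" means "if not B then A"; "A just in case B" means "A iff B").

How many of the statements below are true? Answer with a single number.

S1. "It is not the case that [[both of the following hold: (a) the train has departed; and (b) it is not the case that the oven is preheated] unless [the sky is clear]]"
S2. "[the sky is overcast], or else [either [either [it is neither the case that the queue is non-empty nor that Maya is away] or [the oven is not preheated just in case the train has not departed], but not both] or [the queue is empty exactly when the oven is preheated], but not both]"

Let U = "the train has departed" (False), P = "the oven is preheated" (False), Q = "the sky is overcast" (True), R = "the queue is empty" (False), S = "Maya is at home" (False).

S1: In symbols: not ((U and not P) or not Q)

not P = not False = True
U and not P = False and True = False
not Q = not True = False
(U and not P) or not Q = False or False = False
not ((U and not P) or not Q) = not False = True
Hence S1 is true.

S2: In symbols: Q or (((not R nor not S) xor (not P iff not U)) xor (R iff P))

not R = not False = True
not S = not False = True
not R nor not S = True nor True = False
not P = not False = True
not U = not False = True
not P iff not U = True iff True = True
(not R nor not S) xor (not P iff not U) = False xor True = True
R iff P = False iff False = True
((not R nor not S) xor (not P iff not U)) xor (R iff P) = True xor True = False
Q or (((not R nor not S) xor (not P iff not U)) xor (R iff P)) = True or False = True
Hence S2 is true.

Count: 2.

2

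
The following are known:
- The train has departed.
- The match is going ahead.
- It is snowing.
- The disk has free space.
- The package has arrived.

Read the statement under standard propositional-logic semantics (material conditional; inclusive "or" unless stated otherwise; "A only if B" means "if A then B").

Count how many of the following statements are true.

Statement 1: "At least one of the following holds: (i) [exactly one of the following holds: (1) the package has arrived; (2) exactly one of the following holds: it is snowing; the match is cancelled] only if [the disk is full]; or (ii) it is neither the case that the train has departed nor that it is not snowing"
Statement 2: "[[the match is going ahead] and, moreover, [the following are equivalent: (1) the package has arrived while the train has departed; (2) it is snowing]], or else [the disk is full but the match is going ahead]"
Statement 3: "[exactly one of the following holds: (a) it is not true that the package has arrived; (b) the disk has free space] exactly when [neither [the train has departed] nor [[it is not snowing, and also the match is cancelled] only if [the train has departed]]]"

2

Let W = "the package has arrived" (T), Q = "it is snowing" (T), U = "the match is cancelled" (F), R = "the disk is full" (F), P = "the train has departed" (T).

Statement 1: Formalization: ((W ⊕ (Q ⊕ U)) → R) ∨ (P ↓ ¬Q)

Q ⊕ U = T ⊕ F = T
W ⊕ (Q ⊕ U) = T ⊕ T = F
(W ⊕ (Q ⊕ U)) → R = F → F = T
¬Q = ¬T = F
P ↓ ¬Q = T ↓ F = F
((W ⊕ (Q ⊕ U)) → R) ∨ (P ↓ ¬Q) = T ∨ F = T
Hence Statement 1 is true.

Statement 2: Formalization: (¬U ∧ ((W ∧ P) ↔ Q)) ∨ (R ∧ ¬U)

¬U = ¬F = T
W ∧ P = T ∧ T = T
(W ∧ P) ↔ Q = T ↔ T = T
¬U ∧ ((W ∧ P) ↔ Q) = T ∧ T = T
¬U = ¬F = T
R ∧ ¬U = F ∧ T = F
(¬U ∧ ((W ∧ P) ↔ Q)) ∨ (R ∧ ¬U) = T ∨ F = T
So Statement 2 is true.

Statement 3: In symbols: (¬W ⊕ ¬R) ↔ (P ↓ ((¬Q ∧ U) → P))

¬W = ¬T = F
¬R = ¬F = T
¬W ⊕ ¬R = F ⊕ T = T
¬Q = ¬T = F
¬Q ∧ U = F ∧ F = F
(¬Q ∧ U) → P = F → T = T
P ↓ ((¬Q ∧ U) → P) = T ↓ T = F
(¬W ⊕ ¬R) ↔ (P ↓ ((¬Q ∧ U) → P)) = T ↔ F = F
Hence Statement 3 is false.

2 of the 3 statements are true.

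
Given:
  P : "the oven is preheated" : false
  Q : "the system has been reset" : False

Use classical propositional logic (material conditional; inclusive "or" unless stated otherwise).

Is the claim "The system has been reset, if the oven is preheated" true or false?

True

Values: P=False, Q=False.
Formalization: P -> Q

P -> Q = False -> False = True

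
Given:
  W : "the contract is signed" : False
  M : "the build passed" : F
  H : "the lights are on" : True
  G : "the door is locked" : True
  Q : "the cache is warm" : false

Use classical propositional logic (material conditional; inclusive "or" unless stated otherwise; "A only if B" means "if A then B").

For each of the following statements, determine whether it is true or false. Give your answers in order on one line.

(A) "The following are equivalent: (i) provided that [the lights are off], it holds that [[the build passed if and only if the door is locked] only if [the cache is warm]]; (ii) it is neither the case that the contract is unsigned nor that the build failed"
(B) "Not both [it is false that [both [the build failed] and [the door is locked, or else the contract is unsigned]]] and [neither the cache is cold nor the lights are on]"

(A) False / (B) True

(A): Parsed as (¬H → ((M ↔ G) → Q)) ↔ (¬W ↓ ¬M)

¬H = ¬T = F
M ↔ G = F ↔ T = F
(M ↔ G) → Q = F → F = T
¬H → ((M ↔ G) → Q) = F → T = T
¬W = ¬F = T
¬M = ¬F = T
¬W ↓ ¬M = T ↓ T = F
(¬H → ((M ↔ G) → Q)) ↔ (¬W ↓ ¬M) = T ↔ F = F
Thus (A) is false.

(B): In symbols: ¬(¬M ∧ (G ∨ ¬W)) ↑ (¬Q ↓ H)

¬M = ¬F = T
¬W = ¬F = T
G ∨ ¬W = T ∨ T = T
¬M ∧ (G ∨ ¬W) = T ∧ T = T
¬(¬M ∧ (G ∨ ¬W)) = ¬T = F
¬Q = ¬F = T
¬Q ↓ H = T ↓ T = F
¬(¬M ∧ (G ∨ ¬W)) ↑ (¬Q ↓ H) = F ↑ F = T
Hence (B) is true.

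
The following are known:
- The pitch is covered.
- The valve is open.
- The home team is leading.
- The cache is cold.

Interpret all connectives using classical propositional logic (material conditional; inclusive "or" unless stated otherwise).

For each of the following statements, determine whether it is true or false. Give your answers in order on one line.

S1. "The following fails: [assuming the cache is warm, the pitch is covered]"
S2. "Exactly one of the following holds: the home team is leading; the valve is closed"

S1 False / S2 True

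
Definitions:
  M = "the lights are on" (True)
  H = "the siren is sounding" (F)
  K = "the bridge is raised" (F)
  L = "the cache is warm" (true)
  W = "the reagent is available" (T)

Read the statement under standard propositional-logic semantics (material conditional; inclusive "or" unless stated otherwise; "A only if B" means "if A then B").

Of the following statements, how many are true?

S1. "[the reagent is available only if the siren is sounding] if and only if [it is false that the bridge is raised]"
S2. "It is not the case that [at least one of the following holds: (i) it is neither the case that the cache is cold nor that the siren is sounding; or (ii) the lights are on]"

0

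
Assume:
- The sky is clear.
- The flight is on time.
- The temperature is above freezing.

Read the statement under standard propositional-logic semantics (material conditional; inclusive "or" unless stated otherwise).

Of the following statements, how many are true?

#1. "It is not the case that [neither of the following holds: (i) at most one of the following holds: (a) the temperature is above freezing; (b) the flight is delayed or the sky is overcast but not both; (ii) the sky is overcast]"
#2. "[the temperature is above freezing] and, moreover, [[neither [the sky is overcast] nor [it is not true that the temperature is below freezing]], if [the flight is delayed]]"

Let L = "the temperature is below freezing" (F), Q = "the flight is delayed" (F), S = "the sky is overcast" (F).

#1: This is ¬((¬L ↑ (Q ⊕ S)) ↓ S).

¬L = ¬F = T
Q ⊕ S = F ⊕ F = F
¬L ↑ (Q ⊕ S) = T ↑ F = T
(¬L ↑ (Q ⊕ S)) ↓ S = T ↓ F = F
¬((¬L ↑ (Q ⊕ S)) ↓ S) = ¬F = T
Hence #1 is true.

#2: Formalization: ¬L ∧ (Q → (S ↓ ¬L))

¬L = ¬F = T
¬L = ¬F = T
S ↓ ¬L = F ↓ T = F
Q → (S ↓ ¬L) = F → F = T
¬L ∧ (Q → (S ↓ ¬L)) = T ∧ T = T
Hence #2 is true.

True statements: 2 (#1, #2).

2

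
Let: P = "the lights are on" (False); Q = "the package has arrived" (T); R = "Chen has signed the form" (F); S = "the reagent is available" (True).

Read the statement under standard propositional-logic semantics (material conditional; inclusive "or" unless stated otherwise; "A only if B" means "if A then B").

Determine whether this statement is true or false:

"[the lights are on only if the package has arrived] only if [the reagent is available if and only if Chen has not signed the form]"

true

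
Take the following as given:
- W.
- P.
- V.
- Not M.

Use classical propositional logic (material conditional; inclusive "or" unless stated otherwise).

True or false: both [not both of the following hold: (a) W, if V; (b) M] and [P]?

Parsed as ((V -> W) nand M) and P

V -> W = True -> True = True
(V -> W) nand M = True nand False = True
((V -> W) nand M) and P = True and True = True

The statement is true.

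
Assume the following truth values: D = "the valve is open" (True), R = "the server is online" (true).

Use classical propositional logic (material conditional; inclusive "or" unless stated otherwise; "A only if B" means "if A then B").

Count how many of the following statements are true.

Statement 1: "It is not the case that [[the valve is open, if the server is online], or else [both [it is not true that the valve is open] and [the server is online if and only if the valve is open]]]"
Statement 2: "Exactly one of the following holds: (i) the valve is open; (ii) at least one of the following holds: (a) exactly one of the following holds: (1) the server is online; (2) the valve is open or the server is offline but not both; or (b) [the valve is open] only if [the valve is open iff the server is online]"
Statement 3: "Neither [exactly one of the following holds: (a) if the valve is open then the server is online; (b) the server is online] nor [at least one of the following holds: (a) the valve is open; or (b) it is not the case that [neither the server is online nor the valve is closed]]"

0

Statement 1: This is ¬((R → D) ∨ (¬D ∧ (R ↔ D))).

R → D = T → T = T
¬D = ¬T = F
R ↔ D = T ↔ T = T
¬D ∧ (R ↔ D) = F ∧ T = F
(R → D) ∨ (¬D ∧ (R ↔ D)) = T ∨ F = T
¬((R → D) ∨ (¬D ∧ (R ↔ D))) = ¬T = F
So Statement 1 is false.

Statement 2: Formalization: D ⊕ ((R ⊕ (D ⊕ ¬R)) ∨ (D → (D ↔ R)))

¬R = ¬T = F
D ⊕ ¬R = T ⊕ F = T
R ⊕ (D ⊕ ¬R) = T ⊕ T = F
D ↔ R = T ↔ T = T
D → (D ↔ R) = T → T = T
(R ⊕ (D ⊕ ¬R)) ∨ (D → (D ↔ R)) = F ∨ T = T
D ⊕ ((R ⊕ (D ⊕ ¬R)) ∨ (D → (D ↔ R))) = T ⊕ T = F
Thus Statement 2 is false.

Statement 3: Parsed as ((D → R) ⊕ R) ↓ (D ∨ ¬(R ↓ ¬D))

D → R = T → T = T
(D → R) ⊕ R = T ⊕ T = F
¬D = ¬T = F
R ↓ ¬D = T ↓ F = F
¬(R ↓ ¬D) = ¬F = T
D ∨ ¬(R ↓ ¬D) = T ∨ T = T
((D → R) ⊕ R) ↓ (D ∨ ¬(R ↓ ¬D)) = F ↓ T = F
Hence Statement 3 is false.

Count: 0.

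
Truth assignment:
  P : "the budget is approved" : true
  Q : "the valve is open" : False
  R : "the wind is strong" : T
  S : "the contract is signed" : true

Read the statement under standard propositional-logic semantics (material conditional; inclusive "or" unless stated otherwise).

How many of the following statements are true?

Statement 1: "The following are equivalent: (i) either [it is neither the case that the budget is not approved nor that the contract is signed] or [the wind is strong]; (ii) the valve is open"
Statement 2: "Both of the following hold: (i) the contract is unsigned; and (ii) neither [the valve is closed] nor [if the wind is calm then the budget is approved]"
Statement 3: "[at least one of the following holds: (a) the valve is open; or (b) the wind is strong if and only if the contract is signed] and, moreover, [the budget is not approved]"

0

Statement 1: This is ((¬P ↓ S) ∨ R) ↔ Q.

¬P = ¬T = F
¬P ↓ S = F ↓ T = F
(¬P ↓ S) ∨ R = F ∨ T = T
((¬P ↓ S) ∨ R) ↔ Q = T ↔ F = F
Hence Statement 1 is false.

Statement 2: This is ¬S ∧ (¬Q ↓ (¬R → P)).

¬S = ¬T = F
¬Q = ¬F = T
¬R = ¬T = F
¬R → P = F → T = T
¬Q ↓ (¬R → P) = T ↓ T = F
¬S ∧ (¬Q ↓ (¬R → P)) = F ∧ F = F
Hence Statement 2 is false.

Statement 3: Parsed as (Q ∨ (R ↔ S)) ∧ ¬P

R ↔ S = T ↔ T = T
Q ∨ (R ↔ S) = F ∨ T = T
¬P = ¬T = F
(Q ∨ (R ↔ S)) ∧ ¬P = T ∧ F = F
Hence Statement 3 is false.

0 of the 3 statements are true (none).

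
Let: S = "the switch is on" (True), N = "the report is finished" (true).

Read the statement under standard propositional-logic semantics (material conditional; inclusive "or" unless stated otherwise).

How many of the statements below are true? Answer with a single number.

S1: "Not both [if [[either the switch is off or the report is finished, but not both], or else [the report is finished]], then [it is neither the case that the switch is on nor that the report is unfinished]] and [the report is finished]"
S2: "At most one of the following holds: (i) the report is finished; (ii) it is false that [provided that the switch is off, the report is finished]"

2

S1: Formalization: (((¬S ⊕ N) ∨ N) → (S ↓ ¬N)) ↑ N

¬S = ¬T = F
¬S ⊕ N = F ⊕ T = T
(¬S ⊕ N) ∨ N = T ∨ T = T
¬N = ¬T = F
S ↓ ¬N = T ↓ F = F
((¬S ⊕ N) ∨ N) → (S ↓ ¬N) = T → F = F
(((¬S ⊕ N) ∨ N) → (S ↓ ¬N)) ↑ N = F ↑ T = T
Thus S1 is true.

S2: In symbols: N ↑ ¬(¬S → N)

¬S = ¬T = F
¬S → N = F → T = T
¬(¬S → N) = ¬T = F
N ↑ ¬(¬S → N) = T ↑ F = T
Thus S2 is true.

Count: 2.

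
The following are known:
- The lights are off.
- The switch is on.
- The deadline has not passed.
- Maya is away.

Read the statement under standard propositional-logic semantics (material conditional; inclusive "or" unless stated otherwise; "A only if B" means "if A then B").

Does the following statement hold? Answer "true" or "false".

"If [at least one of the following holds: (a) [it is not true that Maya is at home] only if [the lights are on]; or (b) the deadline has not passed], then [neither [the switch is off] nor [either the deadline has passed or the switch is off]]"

Let N = "Maya is at home" (False), H = "the lights are on" (False), P = "the deadline has passed" (False), W = "the switch is on" (True).
In symbols: ((not N -> H) or not P) -> (not W nor (P or not W))

not N = not False = True
not N -> H = True -> False = False
not P = not False = True
(not N -> H) or not P = False or True = True
not W = not True = False
not W = not True = False
P or not W = False or False = False
not W nor (P or not W) = False nor False = True
((not N -> H) or not P) -> (not W nor (P or not W)) = True -> True = True

The statement is true.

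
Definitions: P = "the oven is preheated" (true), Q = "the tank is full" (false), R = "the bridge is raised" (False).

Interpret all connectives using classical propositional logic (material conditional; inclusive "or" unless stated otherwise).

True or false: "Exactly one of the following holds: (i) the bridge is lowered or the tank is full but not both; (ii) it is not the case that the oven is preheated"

The statement is true.

Values: R=F, Q=F, P=T.
Parsed as (¬R ⊕ Q) ⊕ ¬P

¬R = ¬F = T
¬R ⊕ Q = T ⊕ F = T
¬P = ¬T = F
(¬R ⊕ Q) ⊕ ¬P = T ⊕ F = T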